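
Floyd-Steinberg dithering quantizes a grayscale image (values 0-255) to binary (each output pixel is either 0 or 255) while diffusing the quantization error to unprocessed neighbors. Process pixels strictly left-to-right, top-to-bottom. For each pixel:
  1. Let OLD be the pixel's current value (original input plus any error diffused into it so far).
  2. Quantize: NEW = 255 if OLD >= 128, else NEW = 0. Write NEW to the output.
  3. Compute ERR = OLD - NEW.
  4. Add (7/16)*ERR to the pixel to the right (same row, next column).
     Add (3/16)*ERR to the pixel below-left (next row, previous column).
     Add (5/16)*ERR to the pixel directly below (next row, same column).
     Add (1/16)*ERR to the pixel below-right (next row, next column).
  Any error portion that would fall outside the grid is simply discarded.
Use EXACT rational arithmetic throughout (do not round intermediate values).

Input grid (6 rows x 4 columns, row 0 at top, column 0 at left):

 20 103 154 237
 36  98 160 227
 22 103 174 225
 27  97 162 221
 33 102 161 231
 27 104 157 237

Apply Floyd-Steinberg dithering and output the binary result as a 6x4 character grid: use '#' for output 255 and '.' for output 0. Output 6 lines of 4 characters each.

(0,0): OLD=20 → NEW=0, ERR=20
(0,1): OLD=447/4 → NEW=0, ERR=447/4
(0,2): OLD=12985/64 → NEW=255, ERR=-3335/64
(0,3): OLD=219343/1024 → NEW=255, ERR=-41777/1024
(1,0): OLD=4045/64 → NEW=0, ERR=4045/64
(1,1): OLD=77851/512 → NEW=255, ERR=-52709/512
(1,2): OLD=1605815/16384 → NEW=0, ERR=1605815/16384
(1,3): OLD=66551473/262144 → NEW=255, ERR=-295247/262144
(2,0): OLD=183897/8192 → NEW=0, ERR=183897/8192
(2,1): OLD=26994915/262144 → NEW=0, ERR=26994915/262144
(2,2): OLD=127420719/524288 → NEW=255, ERR=-6272721/524288
(2,3): OLD=1891961363/8388608 → NEW=255, ERR=-247133677/8388608
(3,0): OLD=223654473/4194304 → NEW=0, ERR=223654473/4194304
(3,1): OLD=10178344279/67108864 → NEW=255, ERR=-6934416041/67108864
(3,2): OLD=122370211753/1073741824 → NEW=0, ERR=122370211753/1073741824
(3,3): OLD=4482330486047/17179869184 → NEW=255, ERR=101463844127/17179869184
(4,0): OLD=32522589909/1073741824 → NEW=0, ERR=32522589909/1073741824
(4,1): OLD=924808841599/8589934592 → NEW=0, ERR=924808841599/8589934592
(4,2): OLD=65521464766495/274877906944 → NEW=255, ERR=-4572401504225/274877906944
(4,3): OLD=1023385815274377/4398046511104 → NEW=255, ERR=-98116045057143/4398046511104
(5,0): OLD=7786181864901/137438953472 → NEW=0, ERR=7786181864901/137438953472
(5,1): OLD=708981376423299/4398046511104 → NEW=255, ERR=-412520483908221/4398046511104
(5,2): OLD=249175353747655/2199023255552 → NEW=0, ERR=249175353747655/2199023255552
(5,3): OLD=19602108673220223/70368744177664 → NEW=255, ERR=1658078907915903/70368744177664
Row 0: ..##
Row 1: .#.#
Row 2: ..##
Row 3: .#.#
Row 4: ..##
Row 5: .#.#

Answer: ..##
.#.#
..##
.#.#
..##
.#.#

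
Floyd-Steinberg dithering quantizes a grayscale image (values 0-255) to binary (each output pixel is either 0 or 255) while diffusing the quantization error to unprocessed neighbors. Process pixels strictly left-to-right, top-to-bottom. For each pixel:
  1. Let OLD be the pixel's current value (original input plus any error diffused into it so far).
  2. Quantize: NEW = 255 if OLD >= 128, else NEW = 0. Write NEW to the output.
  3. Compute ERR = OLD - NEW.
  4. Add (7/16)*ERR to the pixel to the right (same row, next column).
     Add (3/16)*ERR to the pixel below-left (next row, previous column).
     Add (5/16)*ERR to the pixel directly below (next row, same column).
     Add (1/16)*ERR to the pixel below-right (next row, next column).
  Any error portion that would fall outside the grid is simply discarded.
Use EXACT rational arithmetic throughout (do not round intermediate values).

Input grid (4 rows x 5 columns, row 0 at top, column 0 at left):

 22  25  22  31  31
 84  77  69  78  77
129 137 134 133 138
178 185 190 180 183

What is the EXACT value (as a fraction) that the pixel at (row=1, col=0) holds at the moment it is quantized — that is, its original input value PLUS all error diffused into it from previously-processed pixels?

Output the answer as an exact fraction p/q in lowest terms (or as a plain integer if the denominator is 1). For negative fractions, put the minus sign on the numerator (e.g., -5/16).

Answer: 12463/128

Derivation:
(0,0): OLD=22 → NEW=0, ERR=22
(0,1): OLD=277/8 → NEW=0, ERR=277/8
(0,2): OLD=4755/128 → NEW=0, ERR=4755/128
(0,3): OLD=96773/2048 → NEW=0, ERR=96773/2048
(0,4): OLD=1693219/32768 → NEW=0, ERR=1693219/32768
(1,0): OLD=12463/128 → NEW=0, ERR=12463/128
Target (1,0): original=84, with diffused error = 12463/128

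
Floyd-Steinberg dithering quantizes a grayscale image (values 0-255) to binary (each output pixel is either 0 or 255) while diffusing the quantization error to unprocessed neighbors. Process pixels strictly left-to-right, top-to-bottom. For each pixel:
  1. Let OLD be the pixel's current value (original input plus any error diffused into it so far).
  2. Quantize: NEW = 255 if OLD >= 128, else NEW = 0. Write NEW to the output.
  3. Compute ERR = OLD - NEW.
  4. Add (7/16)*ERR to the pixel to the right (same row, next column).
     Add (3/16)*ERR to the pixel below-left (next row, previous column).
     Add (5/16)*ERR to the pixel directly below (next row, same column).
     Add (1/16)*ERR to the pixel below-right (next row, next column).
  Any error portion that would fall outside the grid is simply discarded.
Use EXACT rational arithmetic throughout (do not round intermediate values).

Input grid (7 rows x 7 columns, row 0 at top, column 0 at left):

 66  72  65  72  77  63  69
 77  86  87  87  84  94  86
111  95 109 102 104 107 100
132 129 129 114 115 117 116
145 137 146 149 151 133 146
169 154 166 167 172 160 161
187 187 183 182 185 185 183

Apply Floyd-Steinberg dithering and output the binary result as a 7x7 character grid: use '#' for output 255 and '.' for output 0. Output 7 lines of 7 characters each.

(0,0): OLD=66 → NEW=0, ERR=66
(0,1): OLD=807/8 → NEW=0, ERR=807/8
(0,2): OLD=13969/128 → NEW=0, ERR=13969/128
(0,3): OLD=245239/2048 → NEW=0, ERR=245239/2048
(0,4): OLD=4239809/32768 → NEW=255, ERR=-4116031/32768
(0,5): OLD=4217927/524288 → NEW=0, ERR=4217927/524288
(0,6): OLD=608339441/8388608 → NEW=0, ERR=608339441/8388608
(1,0): OLD=14917/128 → NEW=0, ERR=14917/128
(1,1): OLD=197731/1024 → NEW=255, ERR=-63389/1024
(1,2): OLD=4023199/32768 → NEW=0, ERR=4023199/32768
(1,3): OLD=21155635/131072 → NEW=255, ERR=-12267725/131072
(1,4): OLD=107299257/8388608 → NEW=0, ERR=107299257/8388608
(1,5): OLD=7238154889/67108864 → NEW=0, ERR=7238154889/67108864
(1,6): OLD=167882353383/1073741824 → NEW=255, ERR=-105921811737/1073741824
(2,0): OLD=2225137/16384 → NEW=255, ERR=-1952783/16384
(2,1): OLD=28214507/524288 → NEW=0, ERR=28214507/524288
(2,2): OLD=1254047873/8388608 → NEW=255, ERR=-885047167/8388608
(2,3): OLD=2460521401/67108864 → NEW=0, ERR=2460521401/67108864
(2,4): OLD=74309079625/536870912 → NEW=255, ERR=-62593002935/536870912
(2,5): OLD=1236965222403/17179869184 → NEW=0, ERR=1236965222403/17179869184
(2,6): OLD=29525769963845/274877906944 → NEW=0, ERR=29525769963845/274877906944
(3,0): OLD=879494497/8388608 → NEW=0, ERR=879494497/8388608
(3,1): OLD=11036371277/67108864 → NEW=255, ERR=-6076389043/67108864
(3,2): OLD=35784553207/536870912 → NEW=0, ERR=35784553207/536870912
(3,3): OLD=270935811121/2147483648 → NEW=0, ERR=270935811121/2147483648
(3,4): OLD=41109273397601/274877906944 → NEW=255, ERR=-28984592873119/274877906944
(3,5): OLD=233583100934195/2199023255552 → NEW=0, ERR=233583100934195/2199023255552
(3,6): OLD=7055831215865261/35184372088832 → NEW=255, ERR=-1916183666786899/35184372088832
(4,0): OLD=172643177231/1073741824 → NEW=255, ERR=-101160987889/1073741824
(4,1): OLD=1486686654403/17179869184 → NEW=0, ERR=1486686654403/17179869184
(4,2): OLD=61211413379661/274877906944 → NEW=255, ERR=-8882452891059/274877906944
(4,3): OLD=348949295828575/2199023255552 → NEW=255, ERR=-211801634337185/2199023255552
(4,4): OLD=1824516301759533/17592186044416 → NEW=0, ERR=1824516301759533/17592186044416
(4,5): OLD=109643641216283629/562949953421312 → NEW=255, ERR=-33908596906150931/562949953421312
(4,6): OLD=984193493345330315/9007199254740992 → NEW=0, ERR=984193493345330315/9007199254740992
(5,0): OLD=42821547205625/274877906944 → NEW=255, ERR=-27272319065095/274877906944
(5,1): OLD=276391645016915/2199023255552 → NEW=0, ERR=276391645016915/2199023255552
(5,2): OLD=3487470077487093/17592186044416 → NEW=255, ERR=-998537363838987/17592186044416
(5,3): OLD=18224783055285033/140737488355328 → NEW=255, ERR=-17663276475323607/140737488355328
(5,4): OLD=1190642129679142755/9007199254740992 → NEW=255, ERR=-1106193680279810205/9007199254740992
(5,5): OLD=8244559702111532723/72057594037927936 → NEW=0, ERR=8244559702111532723/72057594037927936
(5,6): OLD=278359719486308985629/1152921504606846976 → NEW=255, ERR=-15635264188436993251/1152921504606846976
(6,0): OLD=6317759753058529/35184372088832 → NEW=255, ERR=-2654255129593631/35184372088832
(6,1): OLD=99321105960617045/562949953421312 → NEW=255, ERR=-44231132161817515/562949953421312
(6,2): OLD=1037730503691087967/9007199254740992 → NEW=0, ERR=1037730503691087967/9007199254740992
(6,3): OLD=12005498556207419137/72057594037927936 → NEW=255, ERR=-6369187923464204543/72057594037927936
(6,4): OLD=17518562153474220243/144115188075855872 → NEW=0, ERR=17518562153474220243/144115188075855872
(6,5): OLD=4864753326758619314415/18446744073709551616 → NEW=255, ERR=160833587962683652335/18446744073709551616
(6,6): OLD=55997687912225945615001/295147905179352825856 → NEW=255, ERR=-19265027908509024978279/295147905179352825856
Row 0: ....#..
Row 1: .#.#..#
Row 2: #.#.#..
Row 3: .#..#.#
Row 4: #.##.#.
Row 5: #.###.#
Row 6: ##.#.##

Answer: ....#..
.#.#..#
#.#.#..
.#..#.#
#.##.#.
#.###.#
##.#.##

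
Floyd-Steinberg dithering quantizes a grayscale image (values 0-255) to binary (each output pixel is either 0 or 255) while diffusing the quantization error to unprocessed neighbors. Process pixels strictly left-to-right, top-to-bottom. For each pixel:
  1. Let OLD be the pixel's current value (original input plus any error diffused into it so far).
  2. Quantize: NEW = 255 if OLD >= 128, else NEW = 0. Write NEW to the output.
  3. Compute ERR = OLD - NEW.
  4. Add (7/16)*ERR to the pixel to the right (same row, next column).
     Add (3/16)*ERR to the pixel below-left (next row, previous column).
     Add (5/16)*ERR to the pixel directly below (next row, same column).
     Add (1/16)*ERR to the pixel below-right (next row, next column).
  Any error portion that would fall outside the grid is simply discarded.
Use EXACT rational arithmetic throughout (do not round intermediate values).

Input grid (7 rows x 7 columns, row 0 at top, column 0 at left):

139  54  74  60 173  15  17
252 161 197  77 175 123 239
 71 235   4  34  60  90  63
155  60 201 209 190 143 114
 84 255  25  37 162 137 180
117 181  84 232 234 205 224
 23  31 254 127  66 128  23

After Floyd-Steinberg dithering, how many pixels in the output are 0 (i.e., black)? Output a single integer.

(0,0): OLD=139 → NEW=255, ERR=-116
(0,1): OLD=13/4 → NEW=0, ERR=13/4
(0,2): OLD=4827/64 → NEW=0, ERR=4827/64
(0,3): OLD=95229/1024 → NEW=0, ERR=95229/1024
(0,4): OLD=3501035/16384 → NEW=255, ERR=-676885/16384
(0,5): OLD=-806035/262144 → NEW=0, ERR=-806035/262144
(0,6): OLD=65660923/4194304 → NEW=0, ERR=65660923/4194304
(1,0): OLD=13847/64 → NEW=255, ERR=-2473/64
(1,1): OLD=77825/512 → NEW=255, ERR=-52735/512
(1,2): OLD=3164533/16384 → NEW=255, ERR=-1013387/16384
(1,3): OLD=4978689/65536 → NEW=0, ERR=4978689/65536
(1,4): OLD=841216211/4194304 → NEW=255, ERR=-228331309/4194304
(1,5): OLD=3307644259/33554432 → NEW=0, ERR=3307644259/33554432
(1,6): OLD=153988922221/536870912 → NEW=255, ERR=17086839661/536870912
(2,0): OLD=324507/8192 → NEW=0, ERR=324507/8192
(2,1): OLD=54036089/262144 → NEW=255, ERR=-12810631/262144
(2,2): OLD=-121224213/4194304 → NEW=0, ERR=-121224213/4194304
(2,3): OLD=1040945683/33554432 → NEW=0, ERR=1040945683/33554432
(2,4): OLD=21418821843/268435456 → NEW=0, ERR=21418821843/268435456
(2,5): OLD=1359603271233/8589934592 → NEW=255, ERR=-830830049727/8589934592
(2,6): OLD=5056547823831/137438953472 → NEW=0, ERR=5056547823831/137438953472
(3,0): OLD=663606347/4194304 → NEW=255, ERR=-405941173/4194304
(3,1): OLD=-18715953/33554432 → NEW=0, ERR=-18715953/33554432
(3,2): OLD=52207074701/268435456 → NEW=255, ERR=-16243966579/268435456
(3,3): OLD=220519085507/1073741824 → NEW=255, ERR=-53285079613/1073741824
(3,4): OLD=24330440141899/137438953472 → NEW=255, ERR=-10716492993461/137438953472
(3,5): OLD=99557275433329/1099511627776 → NEW=0, ERR=99557275433329/1099511627776
(3,6): OLD=2798325803684911/17592186044416 → NEW=255, ERR=-1687681637641169/17592186044416
(4,0): OLD=28803361829/536870912 → NEW=0, ERR=28803361829/536870912
(4,1): OLD=2241135307905/8589934592 → NEW=255, ERR=50701986945/8589934592
(4,2): OLD=-91780101905/137438953472 → NEW=0, ERR=-91780101905/137438953472
(4,3): OLD=3076279460469/1099511627776 → NEW=0, ERR=3076279460469/1099511627776
(4,4): OLD=1343458140228255/8796093022208 → NEW=255, ERR=-899545580434785/8796093022208
(4,5): OLD=27498259701852687/281474976710656 → NEW=0, ERR=27498259701852687/281474976710656
(4,6): OLD=893607882339296793/4503599627370496 → NEW=255, ERR=-254810022640179687/4503599627370496
(5,0): OLD=18536732463379/137438953472 → NEW=255, ERR=-16510200671981/137438953472
(5,1): OLD=146803141914577/1099511627776 → NEW=255, ERR=-133572323168303/1099511627776
(5,2): OLD=277392427093495/8796093022208 → NEW=0, ERR=277392427093495/8796093022208
(5,3): OLD=16005692399341523/70368744177664 → NEW=255, ERR=-1938337365962797/70368744177664
(5,4): OLD=938923880335610273/4503599627370496 → NEW=255, ERR=-209494024643866207/4503599627370496
(5,5): OLD=7140105988156614705/36028797018963968 → NEW=255, ERR=-2047237251679197135/36028797018963968
(5,6): OLD=108123924090442437823/576460752303423488 → NEW=255, ERR=-38873567746930551617/576460752303423488
(6,0): OLD=-656504717362581/17592186044416 → NEW=0, ERR=-656504717362581/17592186044416
(6,1): OLD=-7004545720424569/281474976710656 → NEW=0, ERR=-7004545720424569/281474976710656
(6,2): OLD=1081810710521454069/4503599627370496 → NEW=255, ERR=-66607194458022411/4503599627370496
(6,3): OLD=3789169486621433387/36028797018963968 → NEW=0, ERR=3789169486621433387/36028797018963968
(6,4): OLD=6132086823276349021/72057594037927936 → NEW=0, ERR=6132086823276349021/72057594037927936
(6,5): OLD=1216773564291344548453/9223372036854775808 → NEW=255, ERR=-1135186305106623282587/9223372036854775808
(6,6): OLD=-8186081382368124076685/147573952589676412928 → NEW=0, ERR=-8186081382368124076685/147573952589676412928
Output grid:
  Row 0: #...#..  (5 black, running=5)
  Row 1: ###.#.#  (2 black, running=7)
  Row 2: .#...#.  (5 black, running=12)
  Row 3: #.###.#  (2 black, running=14)
  Row 4: .#..#.#  (4 black, running=18)
  Row 5: ##.####  (1 black, running=19)
  Row 6: ..#..#.  (5 black, running=24)

Answer: 24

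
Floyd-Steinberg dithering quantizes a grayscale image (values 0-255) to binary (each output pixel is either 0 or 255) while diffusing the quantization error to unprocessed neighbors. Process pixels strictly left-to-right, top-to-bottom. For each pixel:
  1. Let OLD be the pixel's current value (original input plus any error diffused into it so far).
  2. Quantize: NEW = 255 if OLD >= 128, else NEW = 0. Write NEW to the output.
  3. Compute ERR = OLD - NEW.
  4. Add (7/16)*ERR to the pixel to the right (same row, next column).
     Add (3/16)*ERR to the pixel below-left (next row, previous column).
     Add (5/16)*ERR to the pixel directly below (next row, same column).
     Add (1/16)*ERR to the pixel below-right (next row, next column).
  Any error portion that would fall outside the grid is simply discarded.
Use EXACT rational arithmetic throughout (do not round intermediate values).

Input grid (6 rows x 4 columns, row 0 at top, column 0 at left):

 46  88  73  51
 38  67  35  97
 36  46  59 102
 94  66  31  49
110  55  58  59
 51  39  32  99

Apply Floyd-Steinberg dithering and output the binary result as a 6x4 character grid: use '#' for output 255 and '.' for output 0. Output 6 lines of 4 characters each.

Answer: ....
.#.#
....
.#..
...#
.#..

Derivation:
(0,0): OLD=46 → NEW=0, ERR=46
(0,1): OLD=865/8 → NEW=0, ERR=865/8
(0,2): OLD=15399/128 → NEW=0, ERR=15399/128
(0,3): OLD=212241/2048 → NEW=0, ERR=212241/2048
(1,0): OLD=9299/128 → NEW=0, ERR=9299/128
(1,1): OLD=161797/1024 → NEW=255, ERR=-99323/1024
(1,2): OLD=1846441/32768 → NEW=0, ERR=1846441/32768
(1,3): OLD=84702447/524288 → NEW=255, ERR=-48990993/524288
(2,0): OLD=663815/16384 → NEW=0, ERR=663815/16384
(2,1): OLD=25438845/524288 → NEW=0, ERR=25438845/524288
(2,2): OLD=77861089/1048576 → NEW=0, ERR=77861089/1048576
(2,3): OLD=1825479837/16777216 → NEW=0, ERR=1825479837/16777216
(3,0): OLD=971056087/8388608 → NEW=0, ERR=971056087/8388608
(3,1): OLD=19899409673/134217728 → NEW=255, ERR=-14326110967/134217728
(3,2): OLD=66444173687/2147483648 → NEW=0, ERR=66444173687/2147483648
(3,3): OLD=3476503001793/34359738368 → NEW=0, ERR=3476503001793/34359738368
(4,0): OLD=270929355339/2147483648 → NEW=0, ERR=270929355339/2147483648
(4,1): OLD=1544062549793/17179869184 → NEW=0, ERR=1544062549793/17179869184
(4,2): OLD=65580271395393/549755813888 → NEW=0, ERR=65580271395393/549755813888
(4,3): OLD=1273161336685335/8796093022208 → NEW=255, ERR=-969842383977705/8796093022208
(5,0): OLD=29488135117083/274877906944 → NEW=0, ERR=29488135117083/274877906944
(5,1): OLD=1269030256625117/8796093022208 → NEW=255, ERR=-973973464037923/8796093022208
(5,2): OLD=25413748884293/4398046511104 → NEW=0, ERR=25413748884293/4398046511104
(5,3): OLD=10488876253995337/140737488355328 → NEW=0, ERR=10488876253995337/140737488355328
Row 0: ....
Row 1: .#.#
Row 2: ....
Row 3: .#..
Row 4: ...#
Row 5: .#..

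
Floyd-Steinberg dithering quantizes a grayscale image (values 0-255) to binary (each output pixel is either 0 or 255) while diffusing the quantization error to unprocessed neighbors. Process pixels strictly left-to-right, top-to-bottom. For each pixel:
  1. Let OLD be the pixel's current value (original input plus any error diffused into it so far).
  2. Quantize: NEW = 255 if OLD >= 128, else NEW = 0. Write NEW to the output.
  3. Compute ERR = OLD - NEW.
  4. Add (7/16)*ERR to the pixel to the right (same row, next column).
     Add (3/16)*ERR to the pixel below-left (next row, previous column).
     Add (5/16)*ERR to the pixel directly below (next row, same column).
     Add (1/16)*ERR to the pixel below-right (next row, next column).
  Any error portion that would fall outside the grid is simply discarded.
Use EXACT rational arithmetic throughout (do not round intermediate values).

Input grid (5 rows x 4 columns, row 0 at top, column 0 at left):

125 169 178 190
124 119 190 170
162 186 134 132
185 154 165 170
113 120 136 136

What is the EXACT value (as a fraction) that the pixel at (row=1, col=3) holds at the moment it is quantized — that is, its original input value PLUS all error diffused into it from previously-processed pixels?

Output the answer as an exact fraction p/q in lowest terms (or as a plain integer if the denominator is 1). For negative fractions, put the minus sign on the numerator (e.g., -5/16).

(0,0): OLD=125 → NEW=0, ERR=125
(0,1): OLD=3579/16 → NEW=255, ERR=-501/16
(0,2): OLD=42061/256 → NEW=255, ERR=-23219/256
(0,3): OLD=615707/4096 → NEW=255, ERR=-428773/4096
(1,0): OLD=40241/256 → NEW=255, ERR=-25039/256
(1,1): OLD=117207/2048 → NEW=0, ERR=117207/2048
(1,2): OLD=10820643/65536 → NEW=255, ERR=-5891037/65536
(1,3): OLD=96774757/1048576 → NEW=0, ERR=96774757/1048576
Target (1,3): original=170, with diffused error = 96774757/1048576

Answer: 96774757/1048576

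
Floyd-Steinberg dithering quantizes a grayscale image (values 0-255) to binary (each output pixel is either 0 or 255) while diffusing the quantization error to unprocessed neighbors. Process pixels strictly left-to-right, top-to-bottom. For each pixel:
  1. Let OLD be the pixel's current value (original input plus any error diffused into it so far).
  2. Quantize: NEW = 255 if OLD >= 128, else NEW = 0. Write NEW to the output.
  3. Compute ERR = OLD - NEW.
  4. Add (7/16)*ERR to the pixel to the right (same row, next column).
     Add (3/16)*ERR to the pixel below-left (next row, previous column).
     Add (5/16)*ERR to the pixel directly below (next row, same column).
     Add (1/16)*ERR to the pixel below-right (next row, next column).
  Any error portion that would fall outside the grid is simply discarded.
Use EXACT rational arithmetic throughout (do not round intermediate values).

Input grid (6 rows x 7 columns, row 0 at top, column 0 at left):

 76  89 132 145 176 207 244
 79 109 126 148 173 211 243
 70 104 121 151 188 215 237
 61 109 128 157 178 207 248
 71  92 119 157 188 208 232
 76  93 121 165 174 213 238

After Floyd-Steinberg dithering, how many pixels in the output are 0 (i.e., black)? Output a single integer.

Answer: 16

Derivation:
(0,0): OLD=76 → NEW=0, ERR=76
(0,1): OLD=489/4 → NEW=0, ERR=489/4
(0,2): OLD=11871/64 → NEW=255, ERR=-4449/64
(0,3): OLD=117337/1024 → NEW=0, ERR=117337/1024
(0,4): OLD=3704943/16384 → NEW=255, ERR=-472977/16384
(0,5): OLD=50952969/262144 → NEW=255, ERR=-15893751/262144
(0,6): OLD=912153919/4194304 → NEW=255, ERR=-157393601/4194304
(1,0): OLD=8043/64 → NEW=0, ERR=8043/64
(1,1): OLD=99277/512 → NEW=255, ERR=-31283/512
(1,2): OLD=1747697/16384 → NEW=0, ERR=1747697/16384
(1,3): OLD=14465069/65536 → NEW=255, ERR=-2246611/65536
(1,4): OLD=607228343/4194304 → NEW=255, ERR=-462319177/4194304
(1,5): OLD=4529486535/33554432 → NEW=255, ERR=-4026893625/33554432
(1,6): OLD=93941232073/536870912 → NEW=255, ERR=-42960850487/536870912
(2,0): OLD=801311/8192 → NEW=0, ERR=801311/8192
(2,1): OLD=40778149/262144 → NEW=255, ERR=-26068571/262144
(2,2): OLD=421870319/4194304 → NEW=0, ERR=421870319/4194304
(2,3): OLD=5714034039/33554432 → NEW=255, ERR=-2842346121/33554432
(2,4): OLD=24655797911/268435456 → NEW=0, ERR=24655797911/268435456
(2,5): OLD=1681806211917/8589934592 → NEW=255, ERR=-508627109043/8589934592
(2,6): OLD=24544889402603/137438953472 → NEW=255, ERR=-10502043732757/137438953472
(3,0): OLD=305856591/4194304 → NEW=0, ERR=305856591/4194304
(3,1): OLD=4523129411/33554432 → NEW=255, ERR=-4033250749/33554432
(3,2): OLD=22748859401/268435456 → NEW=0, ERR=22748859401/268435456
(3,3): OLD=205206282647/1073741824 → NEW=255, ERR=-68597882473/1073741824
(3,4): OLD=22314058031183/137438953472 → NEW=255, ERR=-12732875104177/137438953472
(3,5): OLD=153247578389373/1099511627776 → NEW=255, ERR=-127127886693507/1099511627776
(3,6): OLD=2987780912892835/17592186044416 → NEW=255, ERR=-1498226528433245/17592186044416
(4,0): OLD=38252346145/536870912 → NEW=0, ERR=38252346145/536870912
(4,1): OLD=911023145613/8589934592 → NEW=0, ERR=911023145613/8589934592
(4,2): OLD=23693353615523/137438953472 → NEW=255, ERR=-11353579519837/137438953472
(4,3): OLD=97658870200433/1099511627776 → NEW=0, ERR=97658870200433/1099511627776
(4,4): OLD=1515000085926643/8796093022208 → NEW=255, ERR=-728003634736397/8796093022208
(4,5): OLD=32060025735391939/281474976710656 → NEW=0, ERR=32060025735391939/281474976710656
(4,6): OLD=1116852432429501253/4503599627370496 → NEW=255, ERR=-31565472549975227/4503599627370496
(5,0): OLD=16238617592311/137438953472 → NEW=0, ERR=16238617592311/137438953472
(5,1): OLD=183396599807581/1099511627776 → NEW=255, ERR=-96978865275299/1099511627776
(5,2): OLD=702623423446763/8796093022208 → NEW=0, ERR=702623423446763/8796093022208
(5,3): OLD=14567882178647511/70368744177664 → NEW=255, ERR=-3376147586656809/70368744177664
(5,4): OLD=693794369155738797/4503599627370496 → NEW=255, ERR=-454623535823737683/4503599627370496
(5,5): OLD=7131635279754440381/36028797018963968 → NEW=255, ERR=-2055707960081371459/36028797018963968
(5,6): OLD=125648767719776349043/576460752303423488 → NEW=255, ERR=-21348724117596640397/576460752303423488
Output grid:
  Row 0: ..#.###  (3 black, running=3)
  Row 1: .#.####  (2 black, running=5)
  Row 2: .#.#.##  (3 black, running=8)
  Row 3: .#.####  (2 black, running=10)
  Row 4: ..#.#.#  (4 black, running=14)
  Row 5: .#.####  (2 black, running=16)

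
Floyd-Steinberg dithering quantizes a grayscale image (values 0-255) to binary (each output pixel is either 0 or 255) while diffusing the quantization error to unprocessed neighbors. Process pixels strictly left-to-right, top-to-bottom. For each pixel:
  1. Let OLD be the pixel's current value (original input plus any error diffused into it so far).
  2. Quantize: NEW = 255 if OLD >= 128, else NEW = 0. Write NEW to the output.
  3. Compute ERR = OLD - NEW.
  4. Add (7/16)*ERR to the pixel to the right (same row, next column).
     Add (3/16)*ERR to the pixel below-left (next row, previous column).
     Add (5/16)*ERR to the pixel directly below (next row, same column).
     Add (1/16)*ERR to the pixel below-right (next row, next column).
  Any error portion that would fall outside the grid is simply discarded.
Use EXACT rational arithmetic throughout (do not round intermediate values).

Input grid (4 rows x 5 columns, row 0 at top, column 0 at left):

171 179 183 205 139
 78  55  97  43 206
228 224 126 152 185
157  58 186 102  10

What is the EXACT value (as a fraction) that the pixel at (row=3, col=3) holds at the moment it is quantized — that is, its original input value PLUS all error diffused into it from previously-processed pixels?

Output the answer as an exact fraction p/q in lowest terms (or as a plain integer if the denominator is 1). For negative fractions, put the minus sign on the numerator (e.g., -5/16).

(0,0): OLD=171 → NEW=255, ERR=-84
(0,1): OLD=569/4 → NEW=255, ERR=-451/4
(0,2): OLD=8555/64 → NEW=255, ERR=-7765/64
(0,3): OLD=155565/1024 → NEW=255, ERR=-105555/1024
(0,4): OLD=1538491/16384 → NEW=0, ERR=1538491/16384
(1,0): OLD=1959/64 → NEW=0, ERR=1959/64
(1,1): OLD=2641/512 → NEW=0, ERR=2641/512
(1,2): OLD=572901/16384 → NEW=0, ERR=572901/16384
(1,3): OLD=2366433/65536 → NEW=0, ERR=2366433/65536
(1,4): OLD=256585987/1048576 → NEW=255, ERR=-10800893/1048576
(2,0): OLD=1954059/8192 → NEW=255, ERR=-134901/8192
(2,1): OLD=59474409/262144 → NEW=255, ERR=-7372311/262144
(2,2): OLD=552457595/4194304 → NEW=255, ERR=-517089925/4194304
(2,3): OLD=7355228353/67108864 → NEW=0, ERR=7355228353/67108864
(2,4): OLD=249095777543/1073741824 → NEW=255, ERR=-24708387577/1073741824
(3,0): OLD=614804635/4194304 → NEW=255, ERR=-454742885/4194304
(3,1): OLD=-750505025/33554432 → NEW=0, ERR=-750505025/33554432
(3,2): OLD=168020088357/1073741824 → NEW=255, ERR=-105784076763/1073741824
(3,3): OLD=174222025517/2147483648 → NEW=0, ERR=174222025517/2147483648
Target (3,3): original=102, with diffused error = 174222025517/2147483648

Answer: 174222025517/2147483648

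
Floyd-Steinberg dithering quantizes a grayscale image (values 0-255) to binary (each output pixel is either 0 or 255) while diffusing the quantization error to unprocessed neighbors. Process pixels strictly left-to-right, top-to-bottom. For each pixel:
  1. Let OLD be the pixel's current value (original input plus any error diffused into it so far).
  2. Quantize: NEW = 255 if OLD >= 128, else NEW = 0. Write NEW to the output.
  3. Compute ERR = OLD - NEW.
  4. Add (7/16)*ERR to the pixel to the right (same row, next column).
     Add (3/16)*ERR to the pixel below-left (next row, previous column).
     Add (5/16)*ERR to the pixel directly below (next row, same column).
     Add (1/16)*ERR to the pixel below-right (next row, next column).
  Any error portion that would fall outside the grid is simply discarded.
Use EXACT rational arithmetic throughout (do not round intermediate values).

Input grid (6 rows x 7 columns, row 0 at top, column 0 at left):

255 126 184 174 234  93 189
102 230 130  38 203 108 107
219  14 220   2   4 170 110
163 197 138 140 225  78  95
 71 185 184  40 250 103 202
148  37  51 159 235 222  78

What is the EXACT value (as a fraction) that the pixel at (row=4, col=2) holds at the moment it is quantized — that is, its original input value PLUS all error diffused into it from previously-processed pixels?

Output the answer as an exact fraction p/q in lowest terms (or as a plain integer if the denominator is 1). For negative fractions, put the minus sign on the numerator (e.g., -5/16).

Answer: 2439804122253/17179869184

Derivation:
(0,0): OLD=255 → NEW=255, ERR=0
(0,1): OLD=126 → NEW=0, ERR=126
(0,2): OLD=1913/8 → NEW=255, ERR=-127/8
(0,3): OLD=21383/128 → NEW=255, ERR=-11257/128
(0,4): OLD=400433/2048 → NEW=255, ERR=-121807/2048
(0,5): OLD=2194775/32768 → NEW=0, ERR=2194775/32768
(0,6): OLD=114453857/524288 → NEW=255, ERR=-19239583/524288
(1,0): OLD=1005/8 → NEW=0, ERR=1005/8
(1,1): OLD=20567/64 → NEW=255, ERR=4247/64
(1,2): OLD=297895/2048 → NEW=255, ERR=-224345/2048
(1,3): OLD=-405931/8192 → NEW=0, ERR=-405931/8192
(1,4): OLD=89022369/524288 → NEW=255, ERR=-44671071/524288
(1,5): OLD=339976413/4194304 → NEW=0, ERR=339976413/4194304
(1,6): OLD=9071831219/67108864 → NEW=255, ERR=-8040929101/67108864
(2,0): OLD=277197/1024 → NEW=255, ERR=16077/1024
(2,1): OLD=947595/32768 → NEW=0, ERR=947595/32768
(2,2): OLD=101332217/524288 → NEW=255, ERR=-32361223/524288
(2,3): OLD=-265547399/4194304 → NEW=0, ERR=-265547399/4194304
(2,4): OLD=-1282573305/33554432 → NEW=0, ERR=-1282573305/33554432
(2,5): OLD=161937512459/1073741824 → NEW=255, ERR=-111866652661/1073741824
(2,6): OLD=550478675261/17179869184 → NEW=0, ERR=550478675261/17179869184
(3,0): OLD=90874049/524288 → NEW=255, ERR=-42819391/524288
(3,1): OLD=669887697/4194304 → NEW=255, ERR=-399659823/4194304
(3,2): OLD=2246802757/33554432 → NEW=0, ERR=2246802757/33554432
(3,3): OLD=2323400401/16777216 → NEW=255, ERR=-1954789679/16777216
(3,4): OLD=2380932969281/17179869184 → NEW=255, ERR=-1999933672639/17179869184
(3,5): OLD=-256816343049/137438953472 → NEW=0, ERR=-256816343049/137438953472
(3,6): OLD=214809710345929/2199023255552 → NEW=0, ERR=214809710345929/2199023255552
(4,0): OLD=1852974235/67108864 → NEW=0, ERR=1852974235/67108864
(4,1): OLD=187640205739/1073741824 → NEW=255, ERR=-86163959381/1073741824
(4,2): OLD=2439804122253/17179869184 → NEW=255, ERR=-1941062519667/17179869184
Target (4,2): original=184, with diffused error = 2439804122253/17179869184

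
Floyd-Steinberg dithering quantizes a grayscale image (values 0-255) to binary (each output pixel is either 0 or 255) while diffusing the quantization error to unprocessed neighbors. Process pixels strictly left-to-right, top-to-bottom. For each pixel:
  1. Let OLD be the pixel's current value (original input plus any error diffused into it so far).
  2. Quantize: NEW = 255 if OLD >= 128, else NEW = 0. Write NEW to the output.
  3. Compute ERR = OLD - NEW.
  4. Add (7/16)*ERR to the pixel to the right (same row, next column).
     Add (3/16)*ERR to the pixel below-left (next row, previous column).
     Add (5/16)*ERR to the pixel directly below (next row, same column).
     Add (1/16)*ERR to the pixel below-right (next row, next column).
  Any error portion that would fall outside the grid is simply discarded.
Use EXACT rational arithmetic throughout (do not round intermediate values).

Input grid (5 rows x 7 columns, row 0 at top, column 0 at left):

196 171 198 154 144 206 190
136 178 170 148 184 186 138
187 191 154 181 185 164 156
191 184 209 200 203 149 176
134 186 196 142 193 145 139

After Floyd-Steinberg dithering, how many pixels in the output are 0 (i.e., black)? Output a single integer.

(0,0): OLD=196 → NEW=255, ERR=-59
(0,1): OLD=2323/16 → NEW=255, ERR=-1757/16
(0,2): OLD=38389/256 → NEW=255, ERR=-26891/256
(0,3): OLD=442547/4096 → NEW=0, ERR=442547/4096
(0,4): OLD=12535013/65536 → NEW=255, ERR=-4176667/65536
(0,5): OLD=186769987/1048576 → NEW=255, ERR=-80616893/1048576
(0,6): OLD=2623352789/16777216 → NEW=255, ERR=-1654837291/16777216
(1,0): OLD=24825/256 → NEW=0, ERR=24825/256
(1,1): OLD=333263/2048 → NEW=255, ERR=-188977/2048
(1,2): OLD=7222011/65536 → NEW=0, ERR=7222011/65536
(1,3): OLD=55433247/262144 → NEW=255, ERR=-11413473/262144
(1,4): OLD=2304738493/16777216 → NEW=255, ERR=-1973451587/16777216
(1,5): OLD=11815871821/134217728 → NEW=0, ERR=11815871821/134217728
(1,6): OLD=302551392227/2147483648 → NEW=255, ERR=-245056938013/2147483648
(2,0): OLD=6553685/32768 → NEW=255, ERR=-1802155/32768
(2,1): OLD=172832759/1048576 → NEW=255, ERR=-94554121/1048576
(2,2): OLD=2265855397/16777216 → NEW=255, ERR=-2012334683/16777216
(2,3): OLD=13388321725/134217728 → NEW=0, ERR=13388321725/134217728
(2,4): OLD=220834290381/1073741824 → NEW=255, ERR=-52969874739/1073741824
(2,5): OLD=4850915974511/34359738368 → NEW=255, ERR=-3910817309329/34359738368
(2,6): OLD=41806493946361/549755813888 → NEW=0, ERR=41806493946361/549755813888
(3,0): OLD=2632441093/16777216 → NEW=255, ERR=-1645748987/16777216
(3,1): OLD=11673921953/134217728 → NEW=0, ERR=11673921953/134217728
(3,2): OLD=239055093235/1073741824 → NEW=255, ERR=-34749071885/1073741824
(3,3): OLD=860141039669/4294967296 → NEW=255, ERR=-235075620811/4294967296
(3,4): OLD=81655973929221/549755813888 → NEW=255, ERR=-58531758612219/549755813888
(3,5): OLD=343164535624927/4398046511104 → NEW=0, ERR=343164535624927/4398046511104
(3,6): OLD=15958725866903681/70368744177664 → NEW=255, ERR=-1985303898400639/70368744177664
(4,0): OLD=256954615211/2147483648 → NEW=0, ERR=256954615211/2147483648
(4,1): OLD=8704357097519/34359738368 → NEW=255, ERR=-57376186321/34359738368
(4,2): OLD=99137363836705/549755813888 → NEW=255, ERR=-41050368704735/549755813888
(4,3): OLD=308928715129787/4398046511104 → NEW=0, ERR=308928715129787/4398046511104
(4,4): OLD=7095587229436609/35184372088832 → NEW=255, ERR=-1876427653215551/35184372088832
(4,5): OLD=150990685399590977/1125899906842624 → NEW=255, ERR=-136113790845278143/1125899906842624
(4,6): OLD=1480230666148978967/18014398509481984 → NEW=0, ERR=1480230666148978967/18014398509481984
Output grid:
  Row 0: ###.###  (1 black, running=1)
  Row 1: .#.##.#  (3 black, running=4)
  Row 2: ###.##.  (2 black, running=6)
  Row 3: #.###.#  (2 black, running=8)
  Row 4: .##.##.  (3 black, running=11)

Answer: 11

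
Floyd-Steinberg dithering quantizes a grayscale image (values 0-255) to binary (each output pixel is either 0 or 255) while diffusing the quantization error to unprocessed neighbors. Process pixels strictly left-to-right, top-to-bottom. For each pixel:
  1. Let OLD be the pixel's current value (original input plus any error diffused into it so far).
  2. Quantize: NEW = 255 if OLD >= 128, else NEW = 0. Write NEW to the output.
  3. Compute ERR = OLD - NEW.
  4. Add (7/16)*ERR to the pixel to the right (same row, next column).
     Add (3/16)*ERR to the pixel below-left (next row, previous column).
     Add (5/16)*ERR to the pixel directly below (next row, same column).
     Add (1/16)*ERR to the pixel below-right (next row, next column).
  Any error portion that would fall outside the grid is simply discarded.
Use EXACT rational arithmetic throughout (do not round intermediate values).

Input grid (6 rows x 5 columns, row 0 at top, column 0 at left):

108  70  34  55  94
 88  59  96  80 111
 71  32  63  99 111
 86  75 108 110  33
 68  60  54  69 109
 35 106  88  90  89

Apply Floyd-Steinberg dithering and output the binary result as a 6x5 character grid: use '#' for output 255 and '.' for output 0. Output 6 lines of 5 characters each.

Answer: ....#
#.#..
...#.
.#.#.
....#
.#.#.

Derivation:
(0,0): OLD=108 → NEW=0, ERR=108
(0,1): OLD=469/4 → NEW=0, ERR=469/4
(0,2): OLD=5459/64 → NEW=0, ERR=5459/64
(0,3): OLD=94533/1024 → NEW=0, ERR=94533/1024
(0,4): OLD=2201827/16384 → NEW=255, ERR=-1976093/16384
(1,0): OLD=9199/64 → NEW=255, ERR=-7121/64
(1,1): OLD=35689/512 → NEW=0, ERR=35689/512
(1,2): OLD=2912893/16384 → NEW=255, ERR=-1265027/16384
(1,3): OLD=3787049/65536 → NEW=0, ERR=3787049/65536
(1,4): OLD=109429531/1048576 → NEW=0, ERR=109429531/1048576
(2,0): OLD=403859/8192 → NEW=0, ERR=403859/8192
(2,1): OLD=14134817/262144 → NEW=0, ERR=14134817/262144
(2,2): OLD=325700067/4194304 → NEW=0, ERR=325700067/4194304
(2,3): OLD=11124841145/67108864 → NEW=255, ERR=-5987919175/67108864
(2,4): OLD=116165296335/1073741824 → NEW=0, ERR=116165296335/1073741824
(3,0): OLD=467732035/4194304 → NEW=0, ERR=467732035/4194304
(3,1): OLD=5310975207/33554432 → NEW=255, ERR=-3245404953/33554432
(3,2): OLD=82239208637/1073741824 → NEW=0, ERR=82239208637/1073741824
(3,3): OLD=302287705357/2147483648 → NEW=255, ERR=-245320624883/2147483648
(3,4): OLD=386666541713/34359738368 → NEW=0, ERR=386666541713/34359738368
(4,0): OLD=45480288557/536870912 → NEW=0, ERR=45480288557/536870912
(4,1): OLD=1514708425229/17179869184 → NEW=0, ERR=1514708425229/17179869184
(4,2): OLD=24476160309411/274877906944 → NEW=0, ERR=24476160309411/274877906944
(4,3): OLD=348126365919117/4398046511104 → NEW=0, ERR=348126365919117/4398046511104
(4,4): OLD=9852127623735131/70368744177664 → NEW=255, ERR=-8091902141569189/70368744177664
(5,0): OLD=21441698187847/274877906944 → NEW=0, ERR=21441698187847/274877906944
(5,1): OLD=417087940089845/2199023255552 → NEW=255, ERR=-143662990075915/2199023255552
(5,2): OLD=7571404905940477/70368744177664 → NEW=0, ERR=7571404905940477/70368744177664
(5,3): OLD=41042781461362627/281474976710656 → NEW=255, ERR=-30733337599854653/281474976710656
(5,4): OLD=46129048224431281/4503599627370496 → NEW=0, ERR=46129048224431281/4503599627370496
Row 0: ....#
Row 1: #.#..
Row 2: ...#.
Row 3: .#.#.
Row 4: ....#
Row 5: .#.#.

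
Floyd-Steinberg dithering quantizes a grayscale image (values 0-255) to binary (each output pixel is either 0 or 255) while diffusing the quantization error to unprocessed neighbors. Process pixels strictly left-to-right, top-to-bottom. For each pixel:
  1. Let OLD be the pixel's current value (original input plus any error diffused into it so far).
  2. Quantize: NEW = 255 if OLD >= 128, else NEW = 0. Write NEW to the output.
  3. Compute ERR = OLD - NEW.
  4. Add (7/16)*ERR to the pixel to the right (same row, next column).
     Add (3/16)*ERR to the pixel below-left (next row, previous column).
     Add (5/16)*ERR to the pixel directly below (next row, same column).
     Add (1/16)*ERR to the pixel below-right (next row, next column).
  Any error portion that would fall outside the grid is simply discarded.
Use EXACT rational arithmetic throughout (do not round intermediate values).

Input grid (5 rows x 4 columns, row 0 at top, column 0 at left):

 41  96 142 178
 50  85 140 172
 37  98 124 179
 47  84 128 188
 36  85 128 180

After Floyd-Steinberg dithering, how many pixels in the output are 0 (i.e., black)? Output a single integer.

Answer: 11

Derivation:
(0,0): OLD=41 → NEW=0, ERR=41
(0,1): OLD=1823/16 → NEW=0, ERR=1823/16
(0,2): OLD=49113/256 → NEW=255, ERR=-16167/256
(0,3): OLD=615919/4096 → NEW=255, ERR=-428561/4096
(1,0): OLD=21549/256 → NEW=0, ERR=21549/256
(1,1): OLD=303419/2048 → NEW=255, ERR=-218821/2048
(1,2): OLD=3999191/65536 → NEW=0, ERR=3999191/65536
(1,3): OLD=169925777/1048576 → NEW=255, ERR=-97461103/1048576
(2,0): OLD=1417913/32768 → NEW=0, ERR=1417913/32768
(2,1): OLD=105113987/1048576 → NEW=0, ERR=105113987/1048576
(2,2): OLD=341461039/2097152 → NEW=255, ERR=-193312721/2097152
(2,3): OLD=3806417363/33554432 → NEW=0, ERR=3806417363/33554432
(3,0): OLD=1330737193/16777216 → NEW=0, ERR=1330737193/16777216
(3,1): OLD=36359323767/268435456 → NEW=255, ERR=-32091717513/268435456
(3,2): OLD=319656847241/4294967296 → NEW=0, ERR=319656847241/4294967296
(3,3): OLD=17197062216767/68719476736 → NEW=255, ERR=-326404350913/68719476736
(4,0): OLD=164802645557/4294967296 → NEW=0, ERR=164802645557/4294967296
(4,1): OLD=2863537951775/34359738368 → NEW=0, ERR=2863537951775/34359738368
(4,2): OLD=197204874723391/1099511627776 → NEW=255, ERR=-83170590359489/1099511627776
(4,3): OLD=2640119160299113/17592186044416 → NEW=255, ERR=-1845888281026967/17592186044416
Output grid:
  Row 0: ..##  (2 black, running=2)
  Row 1: .#.#  (2 black, running=4)
  Row 2: ..#.  (3 black, running=7)
  Row 3: .#.#  (2 black, running=9)
  Row 4: ..##  (2 black, running=11)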